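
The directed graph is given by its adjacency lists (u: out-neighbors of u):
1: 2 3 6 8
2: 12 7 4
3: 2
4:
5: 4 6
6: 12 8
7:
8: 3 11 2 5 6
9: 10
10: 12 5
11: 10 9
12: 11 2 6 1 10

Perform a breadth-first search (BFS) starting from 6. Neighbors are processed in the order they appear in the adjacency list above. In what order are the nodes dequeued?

6 12 8 11 2 1 10 3 5 9 7 4

Visit 6; enqueue 12, 8 → queue [12, 8]
Visit 12; enqueue 11, 2, 1, 10 → queue [8, 11, 2, 1, 10]
Visit 8; enqueue 3, 5 → queue [11, 2, 1, 10, 3, 5]
Visit 11; enqueue 9 → queue [2, 1, 10, 3, 5, 9]
Visit 2; enqueue 7, 4 → queue [1, 10, 3, 5, 9, 7, 4]
Visit 1 → queue [10, 3, 5, 9, 7, 4]
Visit 10 → queue [3, 5, 9, 7, 4]
Visit 3 → queue [5, 9, 7, 4]
Visit 5 → queue [9, 7, 4]
Visit 9 → queue [7, 4]
Visit 7 → queue [4]
Visit 4 → queue []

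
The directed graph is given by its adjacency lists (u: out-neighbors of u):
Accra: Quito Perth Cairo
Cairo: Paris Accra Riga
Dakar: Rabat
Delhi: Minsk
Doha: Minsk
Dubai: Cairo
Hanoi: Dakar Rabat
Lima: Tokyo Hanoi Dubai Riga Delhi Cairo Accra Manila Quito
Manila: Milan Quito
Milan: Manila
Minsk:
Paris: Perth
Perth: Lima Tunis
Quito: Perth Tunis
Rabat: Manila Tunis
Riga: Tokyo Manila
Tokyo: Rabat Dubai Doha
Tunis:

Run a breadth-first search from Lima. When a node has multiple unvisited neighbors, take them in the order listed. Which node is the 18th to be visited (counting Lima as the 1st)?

Tunis

Visit Lima; enqueue Tokyo, Hanoi, Dubai, Riga, Delhi, Cairo, Accra, Manila, Quito → queue [Tokyo, Hanoi, Dubai, Riga, Delhi, Cairo, Accra, Manila, Quito]
Visit Tokyo; enqueue Rabat, Doha → queue [Hanoi, Dubai, Riga, Delhi, Cairo, Accra, Manila, Quito, Rabat, Doha]
Visit Hanoi; enqueue Dakar → queue [Dubai, Riga, Delhi, Cairo, Accra, Manila, Quito, Rabat, Doha, Dakar]
Visit Dubai → queue [Riga, Delhi, Cairo, Accra, Manila, Quito, Rabat, Doha, Dakar]
Visit Riga → queue [Delhi, Cairo, Accra, Manila, Quito, Rabat, Doha, Dakar]
Visit Delhi; enqueue Minsk → queue [Cairo, Accra, Manila, Quito, Rabat, Doha, Dakar, Minsk]
Visit Cairo; enqueue Paris → queue [Accra, Manila, Quito, Rabat, Doha, Dakar, Minsk, Paris]
Visit Accra; enqueue Perth → queue [Manila, Quito, Rabat, Doha, Dakar, Minsk, Paris, Perth]
Visit Manila; enqueue Milan → queue [Quito, Rabat, Doha, Dakar, Minsk, Paris, Perth, Milan]
Visit Quito; enqueue Tunis → queue [Rabat, Doha, Dakar, Minsk, Paris, Perth, Milan, Tunis]
Visit Rabat → queue [Doha, Dakar, Minsk, Paris, Perth, Milan, Tunis]
Visit Doha → queue [Dakar, Minsk, Paris, Perth, Milan, Tunis]
Visit Dakar → queue [Minsk, Paris, Perth, Milan, Tunis]
Visit Minsk → queue [Paris, Perth, Milan, Tunis]
Visit Paris → queue [Perth, Milan, Tunis]
Visit Perth → queue [Milan, Tunis]
Visit Milan → queue [Tunis]
Visit Tunis → queue []

Visit order: Lima, Tokyo, Hanoi, Dubai, Riga, Delhi, Cairo, Accra, Manila, Quito, Rabat, Doha, Dakar, Minsk, Paris, Perth, Milan, Tunis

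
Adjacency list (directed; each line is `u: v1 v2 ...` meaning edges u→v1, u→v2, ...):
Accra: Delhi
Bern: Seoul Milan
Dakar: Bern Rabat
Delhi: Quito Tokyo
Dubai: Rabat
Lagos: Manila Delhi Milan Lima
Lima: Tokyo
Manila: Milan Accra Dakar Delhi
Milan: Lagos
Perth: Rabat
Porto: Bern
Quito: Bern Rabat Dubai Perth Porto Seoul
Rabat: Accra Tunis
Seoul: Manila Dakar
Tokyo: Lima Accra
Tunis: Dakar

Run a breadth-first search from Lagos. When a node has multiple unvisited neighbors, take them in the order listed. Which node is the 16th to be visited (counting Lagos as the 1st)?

Visit Lagos; enqueue Manila, Delhi, Milan, Lima → queue [Manila, Delhi, Milan, Lima]
Visit Manila; enqueue Accra, Dakar → queue [Delhi, Milan, Lima, Accra, Dakar]
Visit Delhi; enqueue Quito, Tokyo → queue [Milan, Lima, Accra, Dakar, Quito, Tokyo]
Visit Milan → queue [Lima, Accra, Dakar, Quito, Tokyo]
Visit Lima → queue [Accra, Dakar, Quito, Tokyo]
Visit Accra → queue [Dakar, Quito, Tokyo]
Visit Dakar; enqueue Bern, Rabat → queue [Quito, Tokyo, Bern, Rabat]
Visit Quito; enqueue Dubai, Perth, Porto, Seoul → queue [Tokyo, Bern, Rabat, Dubai, Perth, Porto, Seoul]
Visit Tokyo → queue [Bern, Rabat, Dubai, Perth, Porto, Seoul]
Visit Bern → queue [Rabat, Dubai, Perth, Porto, Seoul]
Visit Rabat; enqueue Tunis → queue [Dubai, Perth, Porto, Seoul, Tunis]
Visit Dubai → queue [Perth, Porto, Seoul, Tunis]
Visit Perth → queue [Porto, Seoul, Tunis]
Visit Porto → queue [Seoul, Tunis]
Visit Seoul → queue [Tunis]
Visit Tunis → queue []

Visit order: Lagos, Manila, Delhi, Milan, Lima, Accra, Dakar, Quito, Tokyo, Bern, Rabat, Dubai, Perth, Porto, Seoul, Tunis

Tunis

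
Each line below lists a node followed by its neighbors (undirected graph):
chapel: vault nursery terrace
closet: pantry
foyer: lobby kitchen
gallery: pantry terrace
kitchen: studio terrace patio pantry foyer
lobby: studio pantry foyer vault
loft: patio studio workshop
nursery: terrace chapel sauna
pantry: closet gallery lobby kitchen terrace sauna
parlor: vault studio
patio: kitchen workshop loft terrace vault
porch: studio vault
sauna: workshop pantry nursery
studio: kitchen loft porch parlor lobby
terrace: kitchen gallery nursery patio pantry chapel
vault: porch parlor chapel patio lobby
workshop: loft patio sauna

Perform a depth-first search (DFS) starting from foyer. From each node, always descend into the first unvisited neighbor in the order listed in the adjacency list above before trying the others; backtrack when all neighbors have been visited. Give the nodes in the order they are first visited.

foyer lobby studio kitchen terrace gallery pantry closet sauna workshop loft patio vault porch parlor chapel nursery

Visit foyer
foyer → lobby
lobby → studio
studio → kitchen
kitchen → terrace
terrace → gallery
gallery → pantry
pantry → closet
pantry → sauna
sauna → workshop
workshop → loft
loft → patio
patio → vault
vault → porch
vault → parlor
vault → chapel
chapel → nursery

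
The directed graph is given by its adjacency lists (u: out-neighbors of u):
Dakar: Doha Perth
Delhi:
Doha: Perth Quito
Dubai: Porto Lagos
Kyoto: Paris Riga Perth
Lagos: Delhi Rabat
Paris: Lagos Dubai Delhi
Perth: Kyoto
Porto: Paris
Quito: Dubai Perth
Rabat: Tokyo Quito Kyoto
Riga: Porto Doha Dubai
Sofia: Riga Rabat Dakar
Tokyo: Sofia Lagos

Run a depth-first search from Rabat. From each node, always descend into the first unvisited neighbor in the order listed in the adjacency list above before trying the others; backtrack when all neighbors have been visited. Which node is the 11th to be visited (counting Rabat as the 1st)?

Perth

Visit Rabat
Rabat → Tokyo
Tokyo → Sofia
Sofia → Riga
Riga → Porto
Porto → Paris
Paris → Lagos
Lagos → Delhi
Paris → Dubai
Riga → Doha
Doha → Perth
Perth → Kyoto
Doha → Quito
Sofia → Dakar

Visit order: Rabat, Tokyo, Sofia, Riga, Porto, Paris, Lagos, Delhi, Dubai, Doha, Perth, Kyoto, Quito, Dakar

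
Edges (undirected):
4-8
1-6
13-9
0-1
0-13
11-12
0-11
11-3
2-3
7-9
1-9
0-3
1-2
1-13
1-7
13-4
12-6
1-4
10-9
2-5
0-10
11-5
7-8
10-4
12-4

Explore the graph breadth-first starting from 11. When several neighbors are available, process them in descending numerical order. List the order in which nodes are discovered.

Visit 11; enqueue 12, 5, 3, 0 → queue [12, 5, 3, 0]
Visit 12; enqueue 6, 4 → queue [5, 3, 0, 6, 4]
Visit 5; enqueue 2 → queue [3, 0, 6, 4, 2]
Visit 3 → queue [0, 6, 4, 2]
Visit 0; enqueue 13, 10, 1 → queue [6, 4, 2, 13, 10, 1]
Visit 6 → queue [4, 2, 13, 10, 1]
Visit 4; enqueue 8 → queue [2, 13, 10, 1, 8]
Visit 2 → queue [13, 10, 1, 8]
Visit 13; enqueue 9 → queue [10, 1, 8, 9]
Visit 10 → queue [1, 8, 9]
Visit 1; enqueue 7 → queue [8, 9, 7]
Visit 8 → queue [9, 7]
Visit 9 → queue [7]
Visit 7 → queue []

11 12 5 3 0 6 4 2 13 10 1 8 9 7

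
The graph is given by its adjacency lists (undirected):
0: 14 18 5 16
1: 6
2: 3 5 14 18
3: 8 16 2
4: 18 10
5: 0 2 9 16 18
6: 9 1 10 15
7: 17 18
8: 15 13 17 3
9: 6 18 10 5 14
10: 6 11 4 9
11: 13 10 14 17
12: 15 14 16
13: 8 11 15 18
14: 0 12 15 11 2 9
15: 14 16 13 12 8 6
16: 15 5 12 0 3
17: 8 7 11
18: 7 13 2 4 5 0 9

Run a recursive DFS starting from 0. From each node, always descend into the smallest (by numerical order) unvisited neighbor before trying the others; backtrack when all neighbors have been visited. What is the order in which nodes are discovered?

Visit 0
0 → 5
5 → 2
2 → 3
3 → 8
8 → 13
13 → 11
11 → 10
10 → 4
4 → 18
18 → 7
7 → 17
18 → 9
9 → 6
6 → 1
6 → 15
15 → 12
12 → 14
12 → 16

0, 5, 2, 3, 8, 13, 11, 10, 4, 18, 7, 17, 9, 6, 1, 15, 12, 14, 16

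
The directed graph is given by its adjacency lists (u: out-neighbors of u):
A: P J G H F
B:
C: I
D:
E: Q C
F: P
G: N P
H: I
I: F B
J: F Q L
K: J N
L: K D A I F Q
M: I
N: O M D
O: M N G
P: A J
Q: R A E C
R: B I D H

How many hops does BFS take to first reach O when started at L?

3

Level 0: L
Level 1: A, D, F, I, K, Q
Level 2: B, C, E, G, H, J, N, P, R
Level 3: M, O
O first appears at level 3.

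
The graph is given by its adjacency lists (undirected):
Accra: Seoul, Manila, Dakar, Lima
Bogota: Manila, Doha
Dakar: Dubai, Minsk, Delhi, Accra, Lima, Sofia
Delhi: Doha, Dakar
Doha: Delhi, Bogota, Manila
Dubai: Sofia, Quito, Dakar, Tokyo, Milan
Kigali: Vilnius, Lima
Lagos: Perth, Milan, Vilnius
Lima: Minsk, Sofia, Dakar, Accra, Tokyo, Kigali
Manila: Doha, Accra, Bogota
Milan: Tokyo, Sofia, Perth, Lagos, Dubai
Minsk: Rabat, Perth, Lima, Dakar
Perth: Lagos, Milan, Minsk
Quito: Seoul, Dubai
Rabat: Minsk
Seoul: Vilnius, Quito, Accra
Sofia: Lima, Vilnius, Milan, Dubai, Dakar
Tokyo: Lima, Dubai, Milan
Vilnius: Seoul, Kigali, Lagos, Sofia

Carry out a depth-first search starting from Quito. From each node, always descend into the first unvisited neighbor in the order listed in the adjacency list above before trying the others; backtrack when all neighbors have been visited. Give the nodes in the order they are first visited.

Quito → Seoul → Vilnius → Kigali → Lima → Minsk → Rabat → Perth → Lagos → Milan → Tokyo → Dubai → Sofia → Dakar → Delhi → Doha → Bogota → Manila → Accra

Visit Quito
Quito → Seoul
Seoul → Vilnius
Vilnius → Kigali
Kigali → Lima
Lima → Minsk
Minsk → Rabat
Minsk → Perth
Perth → Lagos
Lagos → Milan
Milan → Tokyo
Tokyo → Dubai
Dubai → Sofia
Sofia → Dakar
Dakar → Delhi
Delhi → Doha
Doha → Bogota
Bogota → Manila
Manila → Accra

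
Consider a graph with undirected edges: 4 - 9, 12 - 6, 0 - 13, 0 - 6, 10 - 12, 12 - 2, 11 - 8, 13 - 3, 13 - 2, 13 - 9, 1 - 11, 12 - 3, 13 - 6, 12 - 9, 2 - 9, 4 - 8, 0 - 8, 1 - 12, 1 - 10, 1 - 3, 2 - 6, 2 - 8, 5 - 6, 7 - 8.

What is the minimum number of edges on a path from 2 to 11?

2

Level 0: 2
Level 1: 6, 8, 9, 12, 13
Level 2: 0, 1, 3, 4, 5, 7, 10, 11
11 first appears at level 2.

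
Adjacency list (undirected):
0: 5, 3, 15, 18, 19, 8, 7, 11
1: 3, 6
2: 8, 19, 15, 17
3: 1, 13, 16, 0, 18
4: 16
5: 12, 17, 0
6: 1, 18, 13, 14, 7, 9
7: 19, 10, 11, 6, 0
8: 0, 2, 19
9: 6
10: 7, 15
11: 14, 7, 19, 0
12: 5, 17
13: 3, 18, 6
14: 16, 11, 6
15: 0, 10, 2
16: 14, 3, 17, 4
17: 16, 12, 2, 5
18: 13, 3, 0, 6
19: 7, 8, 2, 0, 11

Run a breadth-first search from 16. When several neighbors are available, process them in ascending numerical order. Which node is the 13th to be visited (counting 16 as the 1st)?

5

Visit 16; enqueue 3, 4, 14, 17 → queue [3, 4, 14, 17]
Visit 3; enqueue 0, 1, 13, 18 → queue [4, 14, 17, 0, 1, 13, 18]
Visit 4 → queue [14, 17, 0, 1, 13, 18]
Visit 14; enqueue 6, 11 → queue [17, 0, 1, 13, 18, 6, 11]
Visit 17; enqueue 2, 5, 12 → queue [0, 1, 13, 18, 6, 11, 2, 5, 12]
Visit 0; enqueue 7, 8, 15, 19 → queue [1, 13, 18, 6, 11, 2, 5, 12, 7, 8, 15, 19]
Visit 1 → queue [13, 18, 6, 11, 2, 5, 12, 7, 8, 15, 19]
Visit 13 → queue [18, 6, 11, 2, 5, 12, 7, 8, 15, 19]
Visit 18 → queue [6, 11, 2, 5, 12, 7, 8, 15, 19]
Visit 6; enqueue 9 → queue [11, 2, 5, 12, 7, 8, 15, 19, 9]
Visit 11 → queue [2, 5, 12, 7, 8, 15, 19, 9]
Visit 2 → queue [5, 12, 7, 8, 15, 19, 9]
Visit 5 → queue [12, 7, 8, 15, 19, 9]
Visit 12 → queue [7, 8, 15, 19, 9]
Visit 7; enqueue 10 → queue [8, 15, 19, 9, 10]
Visit 8 → queue [15, 19, 9, 10]
Visit 15 → queue [19, 9, 10]
Visit 19 → queue [9, 10]
Visit 9 → queue [10]
Visit 10 → queue []

Visit order: 16, 3, 4, 14, 17, 0, 1, 13, 18, 6, 11, 2, 5, 12, 7, 8, 15, 19, 9, 10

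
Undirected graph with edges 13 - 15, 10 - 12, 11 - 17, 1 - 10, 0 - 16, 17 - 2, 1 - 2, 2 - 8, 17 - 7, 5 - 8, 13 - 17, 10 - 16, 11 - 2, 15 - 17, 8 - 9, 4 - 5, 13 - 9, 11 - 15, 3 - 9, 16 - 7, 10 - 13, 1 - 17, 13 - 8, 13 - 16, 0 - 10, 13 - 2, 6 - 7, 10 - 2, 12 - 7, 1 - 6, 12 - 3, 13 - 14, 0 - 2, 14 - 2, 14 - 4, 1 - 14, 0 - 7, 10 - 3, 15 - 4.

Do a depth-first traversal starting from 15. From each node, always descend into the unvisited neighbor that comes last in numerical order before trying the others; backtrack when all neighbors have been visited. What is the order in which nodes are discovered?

Visit 15
15 → 17
17 → 13
13 → 16
16 → 10
10 → 12
12 → 7
7 → 6
6 → 1
1 → 14
14 → 4
4 → 5
5 → 8
8 → 9
9 → 3
8 → 2
2 → 11
2 → 0

15 -> 17 -> 13 -> 16 -> 10 -> 12 -> 7 -> 6 -> 1 -> 14 -> 4 -> 5 -> 8 -> 9 -> 3 -> 2 -> 11 -> 0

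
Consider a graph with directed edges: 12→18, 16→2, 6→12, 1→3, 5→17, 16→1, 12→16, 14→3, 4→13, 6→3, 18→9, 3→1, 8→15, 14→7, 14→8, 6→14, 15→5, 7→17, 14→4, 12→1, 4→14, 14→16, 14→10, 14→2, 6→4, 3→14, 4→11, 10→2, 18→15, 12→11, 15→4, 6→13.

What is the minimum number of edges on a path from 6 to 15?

Level 0: 6
Level 1: 3, 4, 12, 13, 14
Level 2: 1, 2, 7, 8, 10, 11, 16, 18
Level 3: 9, 15, 17
Level 4: 5
15 first appears at level 3.

3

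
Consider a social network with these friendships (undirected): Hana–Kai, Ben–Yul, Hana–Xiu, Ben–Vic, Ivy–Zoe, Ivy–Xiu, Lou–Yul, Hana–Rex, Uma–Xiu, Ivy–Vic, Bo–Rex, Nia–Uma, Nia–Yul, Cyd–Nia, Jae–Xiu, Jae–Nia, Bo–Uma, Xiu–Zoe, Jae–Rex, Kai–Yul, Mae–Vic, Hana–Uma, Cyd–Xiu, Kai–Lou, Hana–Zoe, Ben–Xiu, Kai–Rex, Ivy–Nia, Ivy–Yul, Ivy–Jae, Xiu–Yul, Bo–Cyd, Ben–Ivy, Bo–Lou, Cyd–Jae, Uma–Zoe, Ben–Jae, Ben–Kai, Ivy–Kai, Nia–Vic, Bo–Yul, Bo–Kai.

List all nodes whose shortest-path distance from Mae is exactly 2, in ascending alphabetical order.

Level 0: Mae
Level 1: Vic
Level 2: Ben, Ivy, Nia
Level 3: Cyd, Jae, Kai, Uma, Xiu, Yul, Zoe
Level 4: Bo, Hana, Lou, Rex

Ben, Ivy, Nia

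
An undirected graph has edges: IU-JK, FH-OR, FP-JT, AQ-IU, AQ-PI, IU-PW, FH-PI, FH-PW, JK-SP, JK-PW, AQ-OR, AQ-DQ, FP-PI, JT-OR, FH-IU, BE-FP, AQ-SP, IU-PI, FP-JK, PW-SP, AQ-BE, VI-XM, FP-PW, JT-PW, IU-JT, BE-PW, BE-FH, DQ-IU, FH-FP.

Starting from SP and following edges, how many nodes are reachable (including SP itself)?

BFS from SP visits: SP, AQ, JK, PW, BE, DQ, IU, OR, PI, FP, FH, JT
Reachable nodes: 12 of 14 total.

12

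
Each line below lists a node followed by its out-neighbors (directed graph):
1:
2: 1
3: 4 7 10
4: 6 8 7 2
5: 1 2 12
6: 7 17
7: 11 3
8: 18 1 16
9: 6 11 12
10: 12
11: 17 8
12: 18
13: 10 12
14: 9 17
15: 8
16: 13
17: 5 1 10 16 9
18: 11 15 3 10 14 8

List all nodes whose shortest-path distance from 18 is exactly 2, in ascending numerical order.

1, 4, 7, 9, 12, 16, 17

Level 0: 18
Level 1: 3, 8, 10, 11, 14, 15
Level 2: 1, 4, 7, 9, 12, 16, 17
Level 3: 2, 5, 6, 13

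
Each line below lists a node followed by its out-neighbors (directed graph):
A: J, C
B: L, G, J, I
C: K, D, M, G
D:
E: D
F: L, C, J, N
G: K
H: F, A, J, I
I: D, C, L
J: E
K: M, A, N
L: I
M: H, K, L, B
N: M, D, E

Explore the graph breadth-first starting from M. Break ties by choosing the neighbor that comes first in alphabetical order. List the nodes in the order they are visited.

Visit M; enqueue B, H, K, L → queue [B, H, K, L]
Visit B; enqueue G, I, J → queue [H, K, L, G, I, J]
Visit H; enqueue A, F → queue [K, L, G, I, J, A, F]
Visit K; enqueue N → queue [L, G, I, J, A, F, N]
Visit L → queue [G, I, J, A, F, N]
Visit G → queue [I, J, A, F, N]
Visit I; enqueue C, D → queue [J, A, F, N, C, D]
Visit J; enqueue E → queue [A, F, N, C, D, E]
Visit A → queue [F, N, C, D, E]
Visit F → queue [N, C, D, E]
Visit N → queue [C, D, E]
Visit C → queue [D, E]
Visit D → queue [E]
Visit E → queue []

M B H K L G I J A F N C D E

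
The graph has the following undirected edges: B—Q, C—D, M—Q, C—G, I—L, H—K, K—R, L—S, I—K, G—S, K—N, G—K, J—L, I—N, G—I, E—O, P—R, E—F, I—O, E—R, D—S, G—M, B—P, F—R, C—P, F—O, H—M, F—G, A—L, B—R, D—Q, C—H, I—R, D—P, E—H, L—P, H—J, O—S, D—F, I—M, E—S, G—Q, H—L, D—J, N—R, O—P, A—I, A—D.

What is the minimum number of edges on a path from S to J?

Level 0: S
Level 1: D, E, G, L, O
Level 2: A, C, F, H, I, J, K, M, P, Q, R
Level 3: B, N
J first appears at level 2.

2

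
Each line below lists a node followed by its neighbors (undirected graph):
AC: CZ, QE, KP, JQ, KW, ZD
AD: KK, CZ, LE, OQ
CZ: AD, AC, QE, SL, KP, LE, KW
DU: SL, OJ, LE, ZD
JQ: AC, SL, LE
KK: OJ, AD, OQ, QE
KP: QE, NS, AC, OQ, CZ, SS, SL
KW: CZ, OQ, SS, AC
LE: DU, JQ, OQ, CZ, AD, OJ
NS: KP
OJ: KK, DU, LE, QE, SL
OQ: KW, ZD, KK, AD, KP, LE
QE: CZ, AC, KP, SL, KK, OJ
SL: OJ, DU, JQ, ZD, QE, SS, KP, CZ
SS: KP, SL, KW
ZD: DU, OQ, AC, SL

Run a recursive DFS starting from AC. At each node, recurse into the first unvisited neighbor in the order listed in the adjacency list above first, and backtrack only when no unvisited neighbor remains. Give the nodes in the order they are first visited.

AC -> CZ -> AD -> KK -> OJ -> DU -> SL -> JQ -> LE -> OQ -> KW -> SS -> KP -> QE -> NS -> ZD

Visit AC
AC → CZ
CZ → AD
AD → KK
KK → OJ
OJ → DU
DU → SL
SL → JQ
JQ → LE
LE → OQ
OQ → KW
KW → SS
SS → KP
KP → QE
KP → NS
OQ → ZD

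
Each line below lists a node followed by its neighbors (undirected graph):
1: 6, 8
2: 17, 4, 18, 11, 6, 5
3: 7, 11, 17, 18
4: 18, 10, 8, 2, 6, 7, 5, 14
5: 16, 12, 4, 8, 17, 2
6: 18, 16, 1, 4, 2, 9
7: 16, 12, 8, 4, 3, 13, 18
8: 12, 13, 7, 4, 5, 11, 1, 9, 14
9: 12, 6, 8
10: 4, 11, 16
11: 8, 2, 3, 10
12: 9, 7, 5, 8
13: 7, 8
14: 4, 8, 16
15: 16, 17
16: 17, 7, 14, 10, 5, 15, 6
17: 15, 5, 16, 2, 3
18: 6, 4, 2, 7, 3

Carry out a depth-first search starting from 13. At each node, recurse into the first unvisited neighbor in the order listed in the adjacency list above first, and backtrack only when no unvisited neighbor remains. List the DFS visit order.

Visit 13
13 → 7
7 → 16
16 → 17
17 → 15
17 → 5
5 → 12
12 → 9
9 → 6
6 → 18
18 → 4
4 → 10
10 → 11
11 → 8
8 → 1
8 → 14
11 → 2
11 → 3

13, 7, 16, 17, 15, 5, 12, 9, 6, 18, 4, 10, 11, 8, 1, 14, 2, 3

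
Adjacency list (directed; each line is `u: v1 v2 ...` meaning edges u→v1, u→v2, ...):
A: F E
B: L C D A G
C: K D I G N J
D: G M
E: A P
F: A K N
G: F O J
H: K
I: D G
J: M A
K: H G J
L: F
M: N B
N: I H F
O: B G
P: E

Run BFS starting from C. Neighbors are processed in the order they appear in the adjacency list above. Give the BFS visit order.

C → K → D → I → G → N → J → H → M → F → O → A → B → E → L → P

Visit C; enqueue K, D, I, G, N, J → queue [K, D, I, G, N, J]
Visit K; enqueue H → queue [D, I, G, N, J, H]
Visit D; enqueue M → queue [I, G, N, J, H, M]
Visit I → queue [G, N, J, H, M]
Visit G; enqueue F, O → queue [N, J, H, M, F, O]
Visit N → queue [J, H, M, F, O]
Visit J; enqueue A → queue [H, M, F, O, A]
Visit H → queue [M, F, O, A]
Visit M; enqueue B → queue [F, O, A, B]
Visit F → queue [O, A, B]
Visit O → queue [A, B]
Visit A; enqueue E → queue [B, E]
Visit B; enqueue L → queue [E, L]
Visit E; enqueue P → queue [L, P]
Visit L → queue [P]
Visit P → queue []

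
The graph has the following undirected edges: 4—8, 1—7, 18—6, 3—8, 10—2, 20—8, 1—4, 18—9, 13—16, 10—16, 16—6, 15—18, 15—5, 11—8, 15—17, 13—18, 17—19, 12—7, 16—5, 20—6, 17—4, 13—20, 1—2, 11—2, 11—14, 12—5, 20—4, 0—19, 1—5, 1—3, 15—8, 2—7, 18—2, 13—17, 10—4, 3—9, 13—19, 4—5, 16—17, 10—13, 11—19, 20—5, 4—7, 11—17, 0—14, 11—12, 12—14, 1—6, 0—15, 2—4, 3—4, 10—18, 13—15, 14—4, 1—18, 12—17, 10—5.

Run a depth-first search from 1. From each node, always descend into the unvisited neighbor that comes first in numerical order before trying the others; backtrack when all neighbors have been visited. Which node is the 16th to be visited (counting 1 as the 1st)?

Visit 1
1 → 2
2 → 4
4 → 3
3 → 8
8 → 11
11 → 12
12 → 5
5 → 10
10 → 13
13 → 15
15 → 0
0 → 14
0 → 19
19 → 17
17 → 16
16 → 6
6 → 18
18 → 9
6 → 20
12 → 7

Visit order: 1, 2, 4, 3, 8, 11, 12, 5, 10, 13, 15, 0, 14, 19, 17, 16, 6, 18, 9, 20, 7

16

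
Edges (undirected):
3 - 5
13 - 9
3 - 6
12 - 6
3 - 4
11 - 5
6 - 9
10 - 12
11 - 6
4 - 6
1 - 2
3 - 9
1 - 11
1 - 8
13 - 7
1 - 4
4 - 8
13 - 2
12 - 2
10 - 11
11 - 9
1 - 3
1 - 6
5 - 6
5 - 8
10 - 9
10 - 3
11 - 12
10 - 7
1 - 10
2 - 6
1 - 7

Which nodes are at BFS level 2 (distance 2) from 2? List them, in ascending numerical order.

Level 0: 2
Level 1: 1, 6, 12, 13
Level 2: 3, 4, 5, 7, 8, 9, 10, 11

3, 4, 5, 7, 8, 9, 10, 11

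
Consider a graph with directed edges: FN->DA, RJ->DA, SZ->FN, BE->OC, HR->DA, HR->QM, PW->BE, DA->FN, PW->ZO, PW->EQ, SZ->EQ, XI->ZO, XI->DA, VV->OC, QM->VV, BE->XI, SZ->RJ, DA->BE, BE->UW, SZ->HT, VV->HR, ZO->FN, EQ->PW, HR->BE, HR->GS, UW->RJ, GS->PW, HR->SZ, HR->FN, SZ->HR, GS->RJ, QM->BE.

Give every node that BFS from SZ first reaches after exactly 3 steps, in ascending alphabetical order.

OC, UW, VV, XI, ZO

Level 0: SZ
Level 1: EQ, FN, HR, HT, RJ
Level 2: BE, DA, GS, PW, QM
Level 3: OC, UW, VV, XI, ZO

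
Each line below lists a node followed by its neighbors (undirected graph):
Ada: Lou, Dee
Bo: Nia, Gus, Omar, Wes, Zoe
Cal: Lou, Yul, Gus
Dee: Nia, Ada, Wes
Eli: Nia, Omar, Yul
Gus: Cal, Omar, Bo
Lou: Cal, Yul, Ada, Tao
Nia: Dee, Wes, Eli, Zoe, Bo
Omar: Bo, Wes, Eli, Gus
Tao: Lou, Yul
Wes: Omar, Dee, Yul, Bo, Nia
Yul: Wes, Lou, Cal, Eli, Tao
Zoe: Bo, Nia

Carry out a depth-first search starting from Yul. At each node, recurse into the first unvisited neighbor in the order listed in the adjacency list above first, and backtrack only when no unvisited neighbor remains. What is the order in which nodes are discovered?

Yul -> Wes -> Omar -> Bo -> Nia -> Dee -> Ada -> Lou -> Cal -> Gus -> Tao -> Eli -> Zoe

Visit Yul
Yul → Wes
Wes → Omar
Omar → Bo
Bo → Nia
Nia → Dee
Dee → Ada
Ada → Lou
Lou → Cal
Cal → Gus
Lou → Tao
Nia → Eli
Nia → Zoe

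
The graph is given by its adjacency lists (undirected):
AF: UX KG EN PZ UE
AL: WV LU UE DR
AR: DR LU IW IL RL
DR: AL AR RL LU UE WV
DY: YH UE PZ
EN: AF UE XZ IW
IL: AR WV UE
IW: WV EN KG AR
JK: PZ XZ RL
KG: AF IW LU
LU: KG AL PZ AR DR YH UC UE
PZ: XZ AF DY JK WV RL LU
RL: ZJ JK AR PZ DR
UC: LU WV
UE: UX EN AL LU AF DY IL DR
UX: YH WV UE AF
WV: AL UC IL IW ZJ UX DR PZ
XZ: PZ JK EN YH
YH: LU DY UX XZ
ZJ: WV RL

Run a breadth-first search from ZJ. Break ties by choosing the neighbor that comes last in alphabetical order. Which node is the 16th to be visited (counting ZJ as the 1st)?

Visit ZJ; enqueue WV, RL → queue [WV, RL]
Visit WV; enqueue UX, UC, PZ, IW, IL, DR, AL → queue [RL, UX, UC, PZ, IW, IL, DR, AL]
Visit RL; enqueue JK, AR → queue [UX, UC, PZ, IW, IL, DR, AL, JK, AR]
Visit UX; enqueue YH, UE, AF → queue [UC, PZ, IW, IL, DR, AL, JK, AR, YH, UE, AF]
Visit UC; enqueue LU → queue [PZ, IW, IL, DR, AL, JK, AR, YH, UE, AF, LU]
Visit PZ; enqueue XZ, DY → queue [IW, IL, DR, AL, JK, AR, YH, UE, AF, LU, XZ, DY]
Visit IW; enqueue KG, EN → queue [IL, DR, AL, JK, AR, YH, UE, AF, LU, XZ, DY, KG, EN]
Visit IL → queue [DR, AL, JK, AR, YH, UE, AF, LU, XZ, DY, KG, EN]
Visit DR → queue [AL, JK, AR, YH, UE, AF, LU, XZ, DY, KG, EN]
Visit AL → queue [JK, AR, YH, UE, AF, LU, XZ, DY, KG, EN]
Visit JK → queue [AR, YH, UE, AF, LU, XZ, DY, KG, EN]
Visit AR → queue [YH, UE, AF, LU, XZ, DY, KG, EN]
Visit YH → queue [UE, AF, LU, XZ, DY, KG, EN]
Visit UE → queue [AF, LU, XZ, DY, KG, EN]
Visit AF → queue [LU, XZ, DY, KG, EN]
Visit LU → queue [XZ, DY, KG, EN]
Visit XZ → queue [DY, KG, EN]
Visit DY → queue [KG, EN]
Visit KG → queue [EN]
Visit EN → queue []

Visit order: ZJ, WV, RL, UX, UC, PZ, IW, IL, DR, AL, JK, AR, YH, UE, AF, LU, XZ, DY, KG, EN

LU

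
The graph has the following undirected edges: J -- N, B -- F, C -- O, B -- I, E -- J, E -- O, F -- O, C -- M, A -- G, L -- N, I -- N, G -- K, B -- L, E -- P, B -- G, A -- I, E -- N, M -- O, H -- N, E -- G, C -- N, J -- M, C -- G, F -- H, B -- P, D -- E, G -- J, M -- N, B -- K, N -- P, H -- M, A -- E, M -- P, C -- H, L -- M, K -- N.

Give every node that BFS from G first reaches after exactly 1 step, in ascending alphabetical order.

A, B, C, E, J, K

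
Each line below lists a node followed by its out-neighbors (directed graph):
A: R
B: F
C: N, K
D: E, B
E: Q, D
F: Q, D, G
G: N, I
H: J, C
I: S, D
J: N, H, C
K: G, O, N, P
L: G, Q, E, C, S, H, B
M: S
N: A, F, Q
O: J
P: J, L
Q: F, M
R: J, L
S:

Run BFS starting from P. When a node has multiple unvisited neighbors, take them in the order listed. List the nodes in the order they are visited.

Visit P; enqueue J, L → queue [J, L]
Visit J; enqueue N, H, C → queue [L, N, H, C]
Visit L; enqueue G, Q, E, S, B → queue [N, H, C, G, Q, E, S, B]
Visit N; enqueue A, F → queue [H, C, G, Q, E, S, B, A, F]
Visit H → queue [C, G, Q, E, S, B, A, F]
Visit C; enqueue K → queue [G, Q, E, S, B, A, F, K]
Visit G; enqueue I → queue [Q, E, S, B, A, F, K, I]
Visit Q; enqueue M → queue [E, S, B, A, F, K, I, M]
Visit E; enqueue D → queue [S, B, A, F, K, I, M, D]
Visit S → queue [B, A, F, K, I, M, D]
Visit B → queue [A, F, K, I, M, D]
Visit A; enqueue R → queue [F, K, I, M, D, R]
Visit F → queue [K, I, M, D, R]
Visit K; enqueue O → queue [I, M, D, R, O]
Visit I → queue [M, D, R, O]
Visit M → queue [D, R, O]
Visit D → queue [R, O]
Visit R → queue [O]
Visit O → queue []

P J L N H C G Q E S B A F K I M D R O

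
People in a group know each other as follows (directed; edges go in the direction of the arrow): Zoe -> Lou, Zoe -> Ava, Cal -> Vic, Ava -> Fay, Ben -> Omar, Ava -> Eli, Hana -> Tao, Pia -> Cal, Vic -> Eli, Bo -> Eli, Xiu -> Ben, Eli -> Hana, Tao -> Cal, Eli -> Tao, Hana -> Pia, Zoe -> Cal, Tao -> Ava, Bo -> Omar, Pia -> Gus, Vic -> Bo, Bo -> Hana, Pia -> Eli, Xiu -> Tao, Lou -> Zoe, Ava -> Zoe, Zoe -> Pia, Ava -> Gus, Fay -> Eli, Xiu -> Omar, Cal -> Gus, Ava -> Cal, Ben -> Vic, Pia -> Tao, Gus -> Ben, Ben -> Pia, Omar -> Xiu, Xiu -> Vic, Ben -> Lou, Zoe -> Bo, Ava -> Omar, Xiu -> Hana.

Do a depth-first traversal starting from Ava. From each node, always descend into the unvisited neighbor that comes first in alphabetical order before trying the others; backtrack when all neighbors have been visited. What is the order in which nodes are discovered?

Ava Cal Gus Ben Lou Zoe Bo Eli Hana Pia Tao Omar Xiu Vic Fay

Visit Ava
Ava → Cal
Cal → Gus
Gus → Ben
Ben → Lou
Lou → Zoe
Zoe → Bo
Bo → Eli
Eli → Hana
Hana → Pia
Pia → Tao
Bo → Omar
Omar → Xiu
Xiu → Vic
Ava → Fay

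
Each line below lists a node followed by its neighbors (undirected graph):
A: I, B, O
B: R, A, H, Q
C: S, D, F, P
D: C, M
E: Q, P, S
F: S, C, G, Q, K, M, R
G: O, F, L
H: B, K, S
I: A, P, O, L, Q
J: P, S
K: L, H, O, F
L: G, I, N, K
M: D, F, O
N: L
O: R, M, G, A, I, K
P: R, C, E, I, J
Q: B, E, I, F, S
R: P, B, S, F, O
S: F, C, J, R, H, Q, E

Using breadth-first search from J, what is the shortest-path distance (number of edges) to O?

Level 0: J
Level 1: P, S
Level 2: C, E, F, H, I, Q, R
Level 3: A, B, D, G, K, L, M, O
Level 4: N
O first appears at level 3.

3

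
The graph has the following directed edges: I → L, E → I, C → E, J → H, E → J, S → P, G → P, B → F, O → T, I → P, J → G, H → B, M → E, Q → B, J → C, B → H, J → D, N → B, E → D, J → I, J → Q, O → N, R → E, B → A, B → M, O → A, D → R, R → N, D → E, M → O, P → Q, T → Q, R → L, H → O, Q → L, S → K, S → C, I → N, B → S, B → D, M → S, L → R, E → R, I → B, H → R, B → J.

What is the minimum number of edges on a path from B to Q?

2

Level 0: B
Level 1: A, D, F, H, J, M, S
Level 2: C, E, G, I, K, O, P, Q, R
Level 3: L, N, T
Q first appears at level 2.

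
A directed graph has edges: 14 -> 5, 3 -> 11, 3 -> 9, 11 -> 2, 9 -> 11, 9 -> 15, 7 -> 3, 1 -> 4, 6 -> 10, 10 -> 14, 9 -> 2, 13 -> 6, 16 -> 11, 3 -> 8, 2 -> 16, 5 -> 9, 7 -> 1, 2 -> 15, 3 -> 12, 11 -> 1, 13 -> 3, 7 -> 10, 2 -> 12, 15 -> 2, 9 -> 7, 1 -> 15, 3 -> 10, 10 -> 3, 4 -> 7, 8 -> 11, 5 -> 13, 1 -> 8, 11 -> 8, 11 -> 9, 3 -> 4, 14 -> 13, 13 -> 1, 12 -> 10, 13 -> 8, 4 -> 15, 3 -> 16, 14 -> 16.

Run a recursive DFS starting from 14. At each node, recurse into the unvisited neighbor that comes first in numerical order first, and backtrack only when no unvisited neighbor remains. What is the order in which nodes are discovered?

14 5 9 2 12 10 3 4 7 1 8 11 15 16 13 6

Visit 14
14 → 5
5 → 9
9 → 2
2 → 12
12 → 10
10 → 3
3 → 4
4 → 7
7 → 1
1 → 8
8 → 11
1 → 15
3 → 16
5 → 13
13 → 6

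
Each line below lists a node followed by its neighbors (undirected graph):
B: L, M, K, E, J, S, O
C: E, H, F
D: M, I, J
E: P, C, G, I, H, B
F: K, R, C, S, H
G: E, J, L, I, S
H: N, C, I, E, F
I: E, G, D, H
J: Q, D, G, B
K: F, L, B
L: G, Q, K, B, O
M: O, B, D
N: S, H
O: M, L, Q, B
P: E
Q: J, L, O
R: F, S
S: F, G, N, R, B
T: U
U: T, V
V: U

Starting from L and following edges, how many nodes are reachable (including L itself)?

BFS from L visits: L, Q, O, K, G, B, J, M, F, S, I, E, D, R, H, C, N, P
Reachable nodes: 18 of 21 total.

18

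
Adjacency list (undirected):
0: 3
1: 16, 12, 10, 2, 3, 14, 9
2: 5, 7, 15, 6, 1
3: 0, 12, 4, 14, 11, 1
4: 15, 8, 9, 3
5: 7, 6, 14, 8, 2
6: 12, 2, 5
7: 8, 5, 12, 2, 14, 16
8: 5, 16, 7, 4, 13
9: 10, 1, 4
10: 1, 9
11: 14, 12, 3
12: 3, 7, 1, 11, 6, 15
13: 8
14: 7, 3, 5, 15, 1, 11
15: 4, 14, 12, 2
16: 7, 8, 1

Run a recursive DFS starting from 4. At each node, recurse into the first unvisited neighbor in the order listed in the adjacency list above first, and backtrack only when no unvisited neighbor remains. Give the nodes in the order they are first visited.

Visit 4
4 → 15
15 → 14
14 → 7
7 → 8
8 → 5
5 → 6
6 → 12
12 → 3
3 → 0
3 → 11
3 → 1
1 → 16
1 → 10
10 → 9
1 → 2
8 → 13

4, 15, 14, 7, 8, 5, 6, 12, 3, 0, 11, 1, 16, 10, 9, 2, 13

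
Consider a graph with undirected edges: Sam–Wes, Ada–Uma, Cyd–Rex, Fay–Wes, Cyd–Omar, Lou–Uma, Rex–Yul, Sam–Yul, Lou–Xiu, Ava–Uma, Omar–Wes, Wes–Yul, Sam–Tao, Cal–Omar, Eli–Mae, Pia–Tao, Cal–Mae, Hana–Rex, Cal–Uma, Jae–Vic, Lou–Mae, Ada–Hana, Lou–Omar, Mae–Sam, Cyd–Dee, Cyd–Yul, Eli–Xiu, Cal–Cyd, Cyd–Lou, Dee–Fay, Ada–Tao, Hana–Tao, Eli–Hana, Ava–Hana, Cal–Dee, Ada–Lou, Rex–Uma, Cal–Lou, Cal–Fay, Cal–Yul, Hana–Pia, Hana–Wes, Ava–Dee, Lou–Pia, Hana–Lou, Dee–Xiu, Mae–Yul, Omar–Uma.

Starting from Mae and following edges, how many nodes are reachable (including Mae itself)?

BFS from Mae visits: Mae, Yul, Sam, Lou, Eli, Cal, Wes, Rex, Cyd, Tao, Xiu, Uma, Pia, Omar, Hana, Ada, Fay, Dee, Ava
Reachable nodes: 19 of 21 total.

19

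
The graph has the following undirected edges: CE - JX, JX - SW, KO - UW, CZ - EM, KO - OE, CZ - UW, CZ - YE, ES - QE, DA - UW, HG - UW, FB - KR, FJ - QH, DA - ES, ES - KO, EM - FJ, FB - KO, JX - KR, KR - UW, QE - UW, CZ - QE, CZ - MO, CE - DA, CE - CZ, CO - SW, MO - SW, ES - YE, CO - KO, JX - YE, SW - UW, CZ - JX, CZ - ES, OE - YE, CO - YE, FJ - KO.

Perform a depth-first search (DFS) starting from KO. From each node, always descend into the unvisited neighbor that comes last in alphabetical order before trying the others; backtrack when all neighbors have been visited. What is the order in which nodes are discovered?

KO, UW, SW, MO, CZ, YE, OE, JX, KR, FB, CE, DA, ES, QE, CO, EM, FJ, QH, HG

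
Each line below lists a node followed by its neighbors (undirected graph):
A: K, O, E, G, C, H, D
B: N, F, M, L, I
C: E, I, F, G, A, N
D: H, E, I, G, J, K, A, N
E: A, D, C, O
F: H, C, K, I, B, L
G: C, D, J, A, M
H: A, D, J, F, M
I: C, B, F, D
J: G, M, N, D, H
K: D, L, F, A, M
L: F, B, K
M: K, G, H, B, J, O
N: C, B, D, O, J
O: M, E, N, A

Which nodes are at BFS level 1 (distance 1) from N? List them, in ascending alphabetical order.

B, C, D, J, O

Level 0: N
Level 1: B, C, D, J, O
Level 2: A, E, F, G, H, I, K, L, M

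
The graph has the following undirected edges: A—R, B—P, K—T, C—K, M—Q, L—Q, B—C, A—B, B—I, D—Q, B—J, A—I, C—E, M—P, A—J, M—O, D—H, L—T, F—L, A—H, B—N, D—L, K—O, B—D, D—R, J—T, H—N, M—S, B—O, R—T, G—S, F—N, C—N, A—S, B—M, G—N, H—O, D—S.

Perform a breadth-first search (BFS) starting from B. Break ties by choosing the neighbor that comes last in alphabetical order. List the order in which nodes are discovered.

Visit B; enqueue P, O, N, M, J, I, D, C, A → queue [P, O, N, M, J, I, D, C, A]
Visit P → queue [O, N, M, J, I, D, C, A]
Visit O; enqueue K, H → queue [N, M, J, I, D, C, A, K, H]
Visit N; enqueue G, F → queue [M, J, I, D, C, A, K, H, G, F]
Visit M; enqueue S, Q → queue [J, I, D, C, A, K, H, G, F, S, Q]
Visit J; enqueue T → queue [I, D, C, A, K, H, G, F, S, Q, T]
Visit I → queue [D, C, A, K, H, G, F, S, Q, T]
Visit D; enqueue R, L → queue [C, A, K, H, G, F, S, Q, T, R, L]
Visit C; enqueue E → queue [A, K, H, G, F, S, Q, T, R, L, E]
Visit A → queue [K, H, G, F, S, Q, T, R, L, E]
Visit K → queue [H, G, F, S, Q, T, R, L, E]
Visit H → queue [G, F, S, Q, T, R, L, E]
Visit G → queue [F, S, Q, T, R, L, E]
Visit F → queue [S, Q, T, R, L, E]
Visit S → queue [Q, T, R, L, E]
Visit Q → queue [T, R, L, E]
Visit T → queue [R, L, E]
Visit R → queue [L, E]
Visit L → queue [E]
Visit E → queue []

B -> P -> O -> N -> M -> J -> I -> D -> C -> A -> K -> H -> G -> F -> S -> Q -> T -> R -> L -> E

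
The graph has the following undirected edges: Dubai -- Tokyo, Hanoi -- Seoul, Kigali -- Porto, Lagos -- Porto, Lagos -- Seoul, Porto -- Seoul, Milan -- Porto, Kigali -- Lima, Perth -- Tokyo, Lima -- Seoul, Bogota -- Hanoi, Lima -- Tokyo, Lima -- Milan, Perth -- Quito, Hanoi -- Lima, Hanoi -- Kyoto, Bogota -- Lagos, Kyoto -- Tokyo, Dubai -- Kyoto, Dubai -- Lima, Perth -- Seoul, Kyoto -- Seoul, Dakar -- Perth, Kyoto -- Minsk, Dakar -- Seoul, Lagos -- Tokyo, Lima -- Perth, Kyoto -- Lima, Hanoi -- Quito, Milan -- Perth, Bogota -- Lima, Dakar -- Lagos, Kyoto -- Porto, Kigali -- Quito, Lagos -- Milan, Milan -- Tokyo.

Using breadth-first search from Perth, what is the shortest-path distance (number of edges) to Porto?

Level 0: Perth
Level 1: Dakar, Lima, Milan, Quito, Seoul, Tokyo
Level 2: Bogota, Dubai, Hanoi, Kigali, Kyoto, Lagos, Porto
Level 3: Minsk
Porto first appears at level 2.

2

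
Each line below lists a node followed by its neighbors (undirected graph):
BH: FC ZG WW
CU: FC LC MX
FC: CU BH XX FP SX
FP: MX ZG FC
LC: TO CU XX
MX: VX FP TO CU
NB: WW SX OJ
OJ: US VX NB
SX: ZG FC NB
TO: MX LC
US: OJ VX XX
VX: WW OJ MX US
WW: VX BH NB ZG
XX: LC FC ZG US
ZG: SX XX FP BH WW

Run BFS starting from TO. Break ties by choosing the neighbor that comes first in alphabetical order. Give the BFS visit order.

Visit TO; enqueue LC, MX → queue [LC, MX]
Visit LC; enqueue CU, XX → queue [MX, CU, XX]
Visit MX; enqueue FP, VX → queue [CU, XX, FP, VX]
Visit CU; enqueue FC → queue [XX, FP, VX, FC]
Visit XX; enqueue US, ZG → queue [FP, VX, FC, US, ZG]
Visit FP → queue [VX, FC, US, ZG]
Visit VX; enqueue OJ, WW → queue [FC, US, ZG, OJ, WW]
Visit FC; enqueue BH, SX → queue [US, ZG, OJ, WW, BH, SX]
Visit US → queue [ZG, OJ, WW, BH, SX]
Visit ZG → queue [OJ, WW, BH, SX]
Visit OJ; enqueue NB → queue [WW, BH, SX, NB]
Visit WW → queue [BH, SX, NB]
Visit BH → queue [SX, NB]
Visit SX → queue [NB]
Visit NB → queue []

TO, LC, MX, CU, XX, FP, VX, FC, US, ZG, OJ, WW, BH, SX, NB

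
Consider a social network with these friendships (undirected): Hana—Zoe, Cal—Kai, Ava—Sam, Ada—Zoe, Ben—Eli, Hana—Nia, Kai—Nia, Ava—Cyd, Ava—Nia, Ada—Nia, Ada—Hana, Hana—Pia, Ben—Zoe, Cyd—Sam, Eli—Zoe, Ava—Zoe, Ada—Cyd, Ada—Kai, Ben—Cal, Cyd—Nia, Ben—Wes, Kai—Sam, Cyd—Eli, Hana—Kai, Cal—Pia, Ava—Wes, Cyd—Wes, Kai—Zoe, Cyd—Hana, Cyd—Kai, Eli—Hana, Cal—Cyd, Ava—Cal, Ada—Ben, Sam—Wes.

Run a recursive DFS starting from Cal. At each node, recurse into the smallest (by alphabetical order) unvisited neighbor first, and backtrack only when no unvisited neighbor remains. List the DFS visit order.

Cal, Ava, Cyd, Ada, Ben, Eli, Hana, Kai, Nia, Sam, Wes, Zoe, Pia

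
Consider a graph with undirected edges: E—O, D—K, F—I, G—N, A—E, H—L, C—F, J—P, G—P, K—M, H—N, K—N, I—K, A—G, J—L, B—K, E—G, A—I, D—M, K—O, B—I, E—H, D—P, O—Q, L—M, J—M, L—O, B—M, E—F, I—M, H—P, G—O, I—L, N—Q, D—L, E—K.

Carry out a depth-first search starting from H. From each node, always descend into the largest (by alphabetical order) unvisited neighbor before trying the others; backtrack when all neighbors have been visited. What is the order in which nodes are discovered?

Visit H
H → P
P → J
J → M
M → L
L → O
O → Q
Q → N
N → K
K → I
I → F
F → E
E → G
G → A
F → C
I → B
K → D

H, P, J, M, L, O, Q, N, K, I, F, E, G, A, C, B, D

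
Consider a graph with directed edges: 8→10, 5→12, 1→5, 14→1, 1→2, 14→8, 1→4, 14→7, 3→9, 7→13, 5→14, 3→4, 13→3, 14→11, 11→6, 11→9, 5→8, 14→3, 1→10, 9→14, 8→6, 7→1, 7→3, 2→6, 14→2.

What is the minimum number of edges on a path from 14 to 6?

2

Level 0: 14
Level 1: 1, 2, 3, 7, 8, 11
Level 2: 4, 5, 6, 9, 10, 13
Level 3: 12
6 first appears at level 2.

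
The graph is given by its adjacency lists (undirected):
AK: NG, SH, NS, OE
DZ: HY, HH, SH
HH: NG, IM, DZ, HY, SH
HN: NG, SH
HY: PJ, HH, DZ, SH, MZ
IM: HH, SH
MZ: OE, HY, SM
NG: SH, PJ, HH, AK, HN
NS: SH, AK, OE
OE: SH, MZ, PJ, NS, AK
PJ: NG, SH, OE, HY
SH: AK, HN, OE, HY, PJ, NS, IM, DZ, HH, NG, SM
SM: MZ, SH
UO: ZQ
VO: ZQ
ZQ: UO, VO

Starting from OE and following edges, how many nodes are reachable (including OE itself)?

BFS from OE visits: OE, AK, MZ, NS, PJ, SH, NG, HY, SM, DZ, HH, HN, IM
Reachable nodes: 13 of 16 total.

13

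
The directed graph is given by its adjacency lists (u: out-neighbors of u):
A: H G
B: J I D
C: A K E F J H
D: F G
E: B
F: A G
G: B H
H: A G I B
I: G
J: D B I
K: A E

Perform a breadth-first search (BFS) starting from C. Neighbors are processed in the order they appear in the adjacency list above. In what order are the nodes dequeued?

Visit C; enqueue A, K, E, F, J, H → queue [A, K, E, F, J, H]
Visit A; enqueue G → queue [K, E, F, J, H, G]
Visit K → queue [E, F, J, H, G]
Visit E; enqueue B → queue [F, J, H, G, B]
Visit F → queue [J, H, G, B]
Visit J; enqueue D, I → queue [H, G, B, D, I]
Visit H → queue [G, B, D, I]
Visit G → queue [B, D, I]
Visit B → queue [D, I]
Visit D → queue [I]
Visit I → queue []

C → A → K → E → F → J → H → G → B → D → I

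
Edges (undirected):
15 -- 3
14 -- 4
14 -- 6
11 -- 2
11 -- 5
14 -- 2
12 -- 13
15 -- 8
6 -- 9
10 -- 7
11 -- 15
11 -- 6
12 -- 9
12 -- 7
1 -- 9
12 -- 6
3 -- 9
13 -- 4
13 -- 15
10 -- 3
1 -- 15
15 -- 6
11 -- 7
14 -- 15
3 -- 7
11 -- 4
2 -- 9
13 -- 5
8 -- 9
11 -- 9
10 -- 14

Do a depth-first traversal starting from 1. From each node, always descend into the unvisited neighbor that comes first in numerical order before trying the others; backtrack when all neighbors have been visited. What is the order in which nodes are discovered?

1, 9, 2, 11, 4, 13, 5, 12, 6, 14, 10, 3, 7, 15, 8

Visit 1
1 → 9
9 → 2
2 → 11
11 → 4
4 → 13
13 → 5
13 → 12
12 → 6
6 → 14
14 → 10
10 → 3
3 → 7
3 → 15
15 → 8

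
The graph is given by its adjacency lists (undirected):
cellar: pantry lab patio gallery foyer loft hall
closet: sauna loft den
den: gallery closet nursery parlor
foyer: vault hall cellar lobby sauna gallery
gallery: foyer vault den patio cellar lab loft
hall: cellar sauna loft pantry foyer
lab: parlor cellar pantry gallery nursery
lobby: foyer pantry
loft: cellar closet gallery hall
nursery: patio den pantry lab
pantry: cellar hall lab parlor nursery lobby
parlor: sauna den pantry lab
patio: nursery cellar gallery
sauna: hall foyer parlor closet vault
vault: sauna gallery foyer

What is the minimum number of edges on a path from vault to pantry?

3

Level 0: vault
Level 1: foyer, gallery, sauna
Level 2: cellar, closet, den, hall, lab, lobby, loft, parlor, patio
Level 3: nursery, pantry
pantry first appears at level 3.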